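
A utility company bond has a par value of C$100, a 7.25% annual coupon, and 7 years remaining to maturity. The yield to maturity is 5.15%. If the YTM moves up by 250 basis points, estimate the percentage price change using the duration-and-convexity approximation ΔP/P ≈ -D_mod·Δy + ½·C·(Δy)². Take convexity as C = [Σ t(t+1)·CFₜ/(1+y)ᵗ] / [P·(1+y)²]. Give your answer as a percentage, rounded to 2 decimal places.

With y = 0.0515:
  t   CF        PV=CF/(1+0.0515)^t    t·PV        t(t+1)·PV
  1         7.25         6.8949         6.8949          13.7898
  2         7.25         6.5572        13.1144          39.3433
  3         7.25         6.2361        18.7082          74.8327
  4         7.25         5.9306        23.7225         118.6126
  5         7.25         5.6402        28.2008         169.2049
  6         7.25         5.3639        32.1835         225.2847
  7       107.25        75.4627       528.2389       4,225.9114
  Σ                    112.0856       651.0633       4,866.9794
P = 112.0856; D_Mac = 5.80863 yrs; D_mod = 5.52413 yrs; C = 39.27273.
Duration effect: -5.52413 × (+0.025) = -0.138103
Convexity effect: 0.5 × 39.27273 × (0.025)² = +0.0122727
ΔP/P ≈ -0.138103 + 0.0122727 = -0.125831 = -12.5831%.

-12.58%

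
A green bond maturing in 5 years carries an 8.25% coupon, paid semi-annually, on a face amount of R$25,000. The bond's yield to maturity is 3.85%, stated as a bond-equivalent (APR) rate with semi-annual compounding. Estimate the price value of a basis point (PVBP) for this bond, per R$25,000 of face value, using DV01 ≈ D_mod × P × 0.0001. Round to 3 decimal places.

Periodic yield y = 0.01925.
  t   CF        PV=CF/(1+0.01925)^t    t·PV
  1     1,031.25     1,011.7734     1,011.7734
  2     1,031.25       992.6646     1,985.3291
  3     1,031.25       973.9167     2,921.7500
  4     1,031.25       955.5229     3,822.0914
  5     1,031.25       937.4764     4,687.3822
  6     1,031.25       919.7708     5,518.6251
  7     1,031.25       902.3997     6,316.7976
  8     1,031.25       885.3565     7,082.8523
  9     1,031.25       868.6353     7,817.7178
  10   26,031.25    21,512.3484   215,123.4835
  Σ                 29,959.8646   256,287.8025
P = 29,959.8646; D_Mac = 8.55437 half-year periods = 4.27719 yrs; D_mod = 4.19640 yrs.
DV01 ≈ 4.19640 × 29,959.8646 × 0.0001 = 12.572372.

R$12.572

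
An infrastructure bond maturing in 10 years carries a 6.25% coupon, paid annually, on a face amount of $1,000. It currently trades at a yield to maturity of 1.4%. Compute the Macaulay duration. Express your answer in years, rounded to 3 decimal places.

Periodic yield y = 0.014. Discount each cash flow and weight by its year:
  t   CF        PV=CF/(1+0.014)^t    t·PV
  1        62.50        61.6371        61.6371
  2        62.50        60.7861       121.5722
  3        62.50        59.9468       179.8405
  4        62.50        59.1192       236.4766
  5        62.50        58.3029       291.5146
  6        62.50        57.4979       344.9876
  7        62.50        56.7041       396.9286
  8        62.50        55.9212       447.3695
  9        62.50        55.1491       496.3419
  10    1,062.50       924.5904     9,245.9042
  Σ                  1,449.6548    11,822.5727
Price P = Σ PV = 1,449.6548.
Macaulay duration = Σ(t·PV) / P = 11,822.5727 / 1,449.6548 = 8.15544 years.

8.155 years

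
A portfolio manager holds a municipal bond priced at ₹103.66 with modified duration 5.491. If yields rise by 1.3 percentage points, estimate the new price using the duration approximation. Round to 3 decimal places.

Duration approximation: ΔP/P ≈ -D_mod · Δy = -5.491 × (+0.013) = -0.071383.
New price ≈ 103.66 × (1 - 0.071383) = 96.26043822.

₹96.260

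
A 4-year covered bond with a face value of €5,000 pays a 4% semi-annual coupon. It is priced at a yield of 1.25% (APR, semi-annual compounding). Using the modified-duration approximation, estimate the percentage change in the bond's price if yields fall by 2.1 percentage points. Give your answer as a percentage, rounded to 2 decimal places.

+7.83%

Periodic yield y = 0.00625. Modified duration first:
  t   CF        PV=CF/(1+0.00625)^t    t·PV
  1       100.00        99.3789        99.3789
  2       100.00        98.7616       197.5232
  3       100.00        98.1482       294.4446
  4       100.00        97.5386       390.1543
  5       100.00        96.9327       484.6637
  6       100.00        96.3307       577.9841
  7       100.00        95.7324       670.1265
  8     5,100.00     4,852.0250    38,816.1999
  Σ                  5,534.8481    41,530.4753
P = 5,534.8481; D_Mac = 7.50345 half-year periods = 3.75173 yrs; D_mod = 3.75173/(1+0.00625) = 3.72842 yrs.
ΔP/P ≈ -D_mod · Δy = -3.72842 × (-0.021) = +0.078297 = +7.8297%.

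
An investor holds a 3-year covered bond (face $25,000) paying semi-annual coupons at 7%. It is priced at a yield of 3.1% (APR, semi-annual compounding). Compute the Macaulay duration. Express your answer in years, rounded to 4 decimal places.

2.7720 years

Periodic yield y = 0.0155. Discount each cash flow and weight by its period:
  t   CF        PV=CF/(1+0.0155)^t    t·PV
  1       875.00       861.6445       861.6445
  2       875.00       848.4929     1,696.9857
  3       875.00       835.5420     2,506.6259
  4       875.00       822.7887     3,291.1550
  5       875.00       810.2302     4,051.1509
  6    25,875.00    23,593.9575   141,563.7448
  Σ                 27,772.6557   153,971.3068
Price P = Σ PV = 27,772.6557.
Macaulay duration = Σ(t·PV) / P = 153,971.3068 / 27,772.6557 = 5.54399 half-year periods.
In years: 5.54399 / 2 = 2.77199 years.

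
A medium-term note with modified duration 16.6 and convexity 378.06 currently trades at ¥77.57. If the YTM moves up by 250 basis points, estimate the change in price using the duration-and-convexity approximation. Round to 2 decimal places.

-¥23.03

Duration effect: -D_mod·Δy = -16.6 × (+0.025) = -0.415000
Convexity effect: ½·C·(Δy)² = 0.5 × 378.06 × (0.025)² = +0.11814375
ΔP/P ≈ -0.415000 + 0.11814375 = -0.29685625
ΔP ≈ 77.57 × (-0.29685625) = -23.0271393125.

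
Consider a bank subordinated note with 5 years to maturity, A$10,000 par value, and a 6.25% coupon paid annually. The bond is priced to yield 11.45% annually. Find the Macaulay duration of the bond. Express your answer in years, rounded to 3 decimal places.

Periodic yield y = 0.1145. Discount each cash flow and weight by its year:
  t   CF        PV=CF/(1+0.1145)^t    t·PV
  1       625.00       560.7896       560.7896
  2       625.00       503.1759     1,006.3519
  3       625.00       451.4813     1,354.4440
  4       625.00       405.0977     1,620.3906
  5    10,625.00     6,179.1477    30,895.7384
  Σ                  8,099.6922    35,437.7145
Price P = Σ PV = 8,099.6922.
Macaulay duration = Σ(t·PV) / P = 35,437.7145 / 8,099.6922 = 4.37519 years.

4.375 years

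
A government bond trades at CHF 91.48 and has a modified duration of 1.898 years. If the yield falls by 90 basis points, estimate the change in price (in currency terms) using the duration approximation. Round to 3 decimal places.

Duration approximation: ΔP/P ≈ -D_mod · Δy = -1.898 × (-0.009) = +0.017082.
ΔP ≈ 91.48 × (+0.017082) = +1.56266136.

+CHF 1.563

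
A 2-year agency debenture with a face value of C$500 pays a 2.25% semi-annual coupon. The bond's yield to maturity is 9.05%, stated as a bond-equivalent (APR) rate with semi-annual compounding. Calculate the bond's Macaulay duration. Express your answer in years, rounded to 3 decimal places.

1.964 years

Periodic yield y = 0.04525. Discount each cash flow and weight by its period:
  t   CF        PV=CF/(1+0.04525)^t    t·PV
  1        5.625         5.3815         5.3815
  2        5.625         5.1485        10.2970
  3        5.625         4.9256        14.7769
  4      505.625       423.5921     1,694.3683
  Σ                    439.0477     1,724.8237
Price P = Σ PV = 439.0477.
Macaulay duration = Σ(t·PV) / P = 1,724.8237 / 439.0477 = 3.92856 half-year periods.
In years: 3.92856 / 2 = 1.96428 years.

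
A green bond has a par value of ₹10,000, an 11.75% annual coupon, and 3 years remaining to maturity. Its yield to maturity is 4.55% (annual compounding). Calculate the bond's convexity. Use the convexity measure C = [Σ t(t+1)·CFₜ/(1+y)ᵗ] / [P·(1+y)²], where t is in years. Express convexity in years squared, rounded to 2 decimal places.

With y = 0.0455:
  t   CF        PV=CF/(1+0.0455)^t    t·PV        t(t+1)·PV
  1     1,175.00     1,123.8642     1,123.8642       2,247.7284
  2     1,175.00     1,074.9538     2,149.9076       6,449.7227
  3    11,175.00     9,778.5716    29,335.7148     117,342.8593
  Σ                 11,977.3896    32,609.4866     126,040.3103
P = 11,977.3896.
Convexity = Σ t(t+1)·PV / [P·(1+y)²] = 126,040.3103 / (11,977.3896 × 1.093070) = 9.62718.

9.63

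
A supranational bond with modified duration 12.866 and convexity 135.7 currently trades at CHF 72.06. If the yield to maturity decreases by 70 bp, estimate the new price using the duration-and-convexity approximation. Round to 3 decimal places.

Duration effect: -D_mod·Δy = -12.866 × (-0.007) = +0.090062
Convexity effect: ½·C·(Δy)² = 0.5 × 135.7 × (-0.007)² = +0.00332465
ΔP/P ≈ +0.090062 + 0.00332465 = +0.09338665
New price ≈ 72.06 × (1 + 0.09338665) = 78.789441999.

CHF 78.789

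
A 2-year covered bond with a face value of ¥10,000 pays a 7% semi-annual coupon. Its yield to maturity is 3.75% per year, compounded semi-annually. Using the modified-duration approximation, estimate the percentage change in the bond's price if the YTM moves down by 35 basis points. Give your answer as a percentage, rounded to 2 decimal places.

+0.65%

Periodic yield y = 0.01875. Modified duration first:
  t   CF        PV=CF/(1+0.01875)^t    t·PV
  1       350.00       343.5583       343.5583
  2       350.00       337.2351       674.4702
  3       350.00       331.0283       993.0850
  4    10,350.00     9,608.8157    38,435.2627
  Σ                 10,620.6374    40,446.3763
P = 10,620.6374; D_Mac = 3.80828 half-year periods = 1.90414 yrs; D_mod = 1.90414/(1+0.01875) = 1.86910 yrs.
ΔP/P ≈ -D_mod · Δy = -1.86910 × (-0.0035) = +0.006542 = +0.6542%.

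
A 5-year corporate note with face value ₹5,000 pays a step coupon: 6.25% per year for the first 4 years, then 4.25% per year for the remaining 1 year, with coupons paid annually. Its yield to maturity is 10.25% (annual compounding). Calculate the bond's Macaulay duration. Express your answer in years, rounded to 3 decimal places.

4.383 years

Periodic yield y = 0.1025. Discount each cash flow and weight by its year:
  t   CF        PV=CF/(1+0.1025)^t    t·PV
  1       312.50       283.4467       283.4467
  2       312.50       257.0945       514.1890
  3       312.50       233.1923       699.5769
  4       312.50       211.5123       846.0492
  5     5,212.50     3,200.0228    16,000.1142
  Σ                  4,185.2687    18,343.3761
Price P = Σ PV = 4,185.2687.
Macaulay duration = Σ(t·PV) / P = 18,343.3761 / 4,185.2687 = 4.38284 years.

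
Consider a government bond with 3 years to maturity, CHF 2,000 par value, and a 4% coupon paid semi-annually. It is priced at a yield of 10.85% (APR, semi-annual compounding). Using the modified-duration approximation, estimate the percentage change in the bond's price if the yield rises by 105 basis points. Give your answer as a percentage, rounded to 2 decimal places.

-2.83%

Periodic yield y = 0.05425. Modified duration first:
  t   CF        PV=CF/(1+0.05425)^t    t·PV
  1        40.00        37.9417        37.9417
  2        40.00        35.9892        71.9785
  3        40.00        34.1373       102.4119
  4        40.00        32.3806       129.5226
  5        40.00        30.7144       153.5720
  6     2,040.00     1,485.8279     8,914.9674
  Σ                  1,656.9912     9,410.3940
P = 1,656.9912; D_Mac = 5.67921 half-year periods = 2.83960 yrs; D_mod = 2.83960/(1+0.05425) = 2.69348 yrs.
ΔP/P ≈ -D_mod · Δy = -2.69348 × (+0.0105) = -0.028282 = -2.8282%.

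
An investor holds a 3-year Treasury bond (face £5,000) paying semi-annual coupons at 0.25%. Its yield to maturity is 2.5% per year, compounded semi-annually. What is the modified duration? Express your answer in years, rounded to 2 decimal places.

Periodic yield y = 0.0125. First find Macaulay duration:
  t   CF        PV=CF/(1+0.0125)^t    t·PV
  1         6.25         6.1728         6.1728
  2         6.25         6.0966        12.1933
  3         6.25         6.0214        18.0641
  4         6.25         5.9470        23.7881
  5         6.25         5.8736        29.3680
  6     5,006.25     4,646.6755    27,880.0528
  Σ                  4,676.7869    27,969.6392
P = 4,676.7869; Macaulay duration = 27,969.6392 / 4,676.7869 = 5.98052 half-year periods = 2.99026 years.
Modified duration = D_Mac / (1 + y) = 2.99026 / 1.0125 = 2.95335 years.

2.95 years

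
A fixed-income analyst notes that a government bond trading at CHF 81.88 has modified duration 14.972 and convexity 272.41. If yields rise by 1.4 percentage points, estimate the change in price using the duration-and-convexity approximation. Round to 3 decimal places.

Duration effect: -D_mod·Δy = -14.972 × (+0.014) = -0.209608
Convexity effect: ½·C·(Δy)² = 0.5 × 272.41 × (0.014)² = +0.02669618
ΔP/P ≈ -0.209608 + 0.02669618 = -0.18291182
ΔP ≈ 81.88 × (-0.18291182) = -14.9768198216.

-CHF 14.977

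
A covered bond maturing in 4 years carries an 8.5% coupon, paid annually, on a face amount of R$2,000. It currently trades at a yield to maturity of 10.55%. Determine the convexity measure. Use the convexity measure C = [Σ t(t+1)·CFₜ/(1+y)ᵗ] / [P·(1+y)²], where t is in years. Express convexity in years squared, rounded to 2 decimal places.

With y = 0.1055:
  t   CF        PV=CF/(1+0.1055)^t    t·PV        t(t+1)·PV
  1       170.00       153.7766       153.7766         307.5531
  2       170.00       139.1014       278.2028         834.6083
  3       170.00       125.8267       377.4800       1,509.9200
  4     2,170.00     1,452.8633     5,811.4531      29,057.2655
  Σ                  1,871.5679     6,620.9124      31,709.3469
P = 1,871.5679.
Convexity = Σ t(t+1)·PV / [P·(1+y)²] = 31,709.3469 / (1,871.5679 × 1.222130) = 13.86322.

13.86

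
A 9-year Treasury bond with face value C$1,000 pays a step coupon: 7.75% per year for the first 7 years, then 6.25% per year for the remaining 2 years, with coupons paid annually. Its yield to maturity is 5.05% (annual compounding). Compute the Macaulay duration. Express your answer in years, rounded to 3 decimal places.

Periodic yield y = 0.0505. Discount each cash flow and weight by its year:
  t   CF        PV=CF/(1+0.0505)^t    t·PV
  1        77.50        73.7744        73.7744
  2        77.50        70.2279       140.4558
  3        77.50        66.8519       200.5556
  4        77.50        63.6381       254.5526
  5        77.50        60.5789       302.8945
  6        77.50        57.6667       346.0004
  7        77.50        54.8946       384.2619
  8        62.50        42.1417       337.1332
  9     1,062.50       681.9687     6,137.7181
  Σ                  1,171.7428     8,177.3465
Price P = Σ PV = 1,171.7428.
Macaulay duration = Σ(t·PV) / P = 8,177.3465 / 1,171.7428 = 6.97879 years.

6.979 years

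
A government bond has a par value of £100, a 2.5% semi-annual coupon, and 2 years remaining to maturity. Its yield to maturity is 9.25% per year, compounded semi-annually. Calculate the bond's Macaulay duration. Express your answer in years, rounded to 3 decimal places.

1.960 years

Periodic yield y = 0.04625. Discount each cash flow and weight by its period:
  t   CF        PV=CF/(1+0.04625)^t    t·PV
  1         1.25         1.1947         1.1947
  2         1.25         1.1419         2.2839
  3         1.25         1.0914         3.2743
  4       101.25        84.4993       337.9972
  Σ                     87.9274       344.7502
Price P = Σ PV = 87.9274.
Macaulay duration = Σ(t·PV) / P = 344.7502 / 87.9274 = 3.92085 half-year periods.
In years: 3.92085 / 2 = 1.96042 years.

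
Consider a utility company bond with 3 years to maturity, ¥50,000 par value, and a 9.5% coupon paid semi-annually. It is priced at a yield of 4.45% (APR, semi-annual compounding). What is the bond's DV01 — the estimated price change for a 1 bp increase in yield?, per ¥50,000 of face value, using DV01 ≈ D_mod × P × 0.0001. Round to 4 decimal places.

¥15.0773

Periodic yield y = 0.02225.
  t   CF        PV=CF/(1+0.02225)^t    t·PV
  1     2,375.00     2,323.3064     2,323.3064
  2     2,375.00     2,272.7380     4,545.4760
  3     2,375.00     2,223.2702     6,669.8107
  4     2,375.00     2,174.8792     8,699.5167
  5     2,375.00     2,127.5414    10,637.7070
  6    52,375.00    45,896.6852   275,380.1112
  Σ                 57,018.4205   308,255.9281
P = 57,018.4205; D_Mac = 5.40625 half-year periods = 2.70313 yrs; D_mod = 2.64429 yrs.
DV01 ≈ 2.64429 × 57,018.4205 × 0.0001 = 15.077326.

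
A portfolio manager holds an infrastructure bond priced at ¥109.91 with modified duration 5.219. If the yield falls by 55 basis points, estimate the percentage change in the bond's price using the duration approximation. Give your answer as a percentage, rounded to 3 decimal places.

+2.870%

Duration approximation: ΔP/P ≈ -D_mod · Δy = -5.219 × (-0.0055) = +0.0287045.
As a percentage: +2.87045%.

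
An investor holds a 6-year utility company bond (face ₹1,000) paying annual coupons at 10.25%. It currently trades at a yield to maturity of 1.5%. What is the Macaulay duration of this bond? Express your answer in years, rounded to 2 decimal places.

Periodic yield y = 0.015. Discount each cash flow and weight by its year:
  t   CF        PV=CF/(1+0.015)^t    t·PV
  1       102.50       100.9852       100.9852
  2       102.50        99.4928       198.9857
  3       102.50        98.0225       294.0675
  4       102.50        96.5739       386.2955
  5       102.50        95.1467       475.7334
  6     1,102.50     1,008.2828     6,049.6966
  Σ                  1,498.5039     7,505.7639
Price P = Σ PV = 1,498.5039.
Macaulay duration = Σ(t·PV) / P = 7,505.7639 / 1,498.5039 = 5.00884 years.

5.01 years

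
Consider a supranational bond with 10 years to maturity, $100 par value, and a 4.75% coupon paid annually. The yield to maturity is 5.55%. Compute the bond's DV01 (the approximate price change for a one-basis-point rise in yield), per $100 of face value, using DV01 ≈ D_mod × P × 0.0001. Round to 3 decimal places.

Periodic yield y = 0.0555.
  t   CF        PV=CF/(1+0.0555)^t    t·PV
  1         4.75         4.5002         4.5002
  2         4.75         4.2636         8.5272
  3         4.75         4.0394        12.1183
  4         4.75         3.8270        15.3081
  5         4.75         3.6258        18.1289
  6         4.75         3.4351        20.6108
  7         4.75         3.2545        22.7816
  8         4.75         3.0834        24.6671
  9         4.75         2.9213        26.2913
  10      104.75        61.0340       610.3397
  Σ                     93.9843       763.2733
P = 93.9843; D_Mac = 8.12128 yrs; D_mod = 7.69425 yrs.
DV01 ≈ 7.69425 × 93.9843 × 0.0001 = 0.072314.

$0.072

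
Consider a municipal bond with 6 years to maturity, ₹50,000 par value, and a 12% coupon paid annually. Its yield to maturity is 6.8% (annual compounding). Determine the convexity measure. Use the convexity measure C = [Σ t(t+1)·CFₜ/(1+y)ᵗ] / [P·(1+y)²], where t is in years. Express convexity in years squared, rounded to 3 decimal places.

With y = 0.068:
  t   CF        PV=CF/(1+0.068)^t    t·PV        t(t+1)·PV
  1     6,000.00     5,617.9775     5,617.9775      11,235.9551
  2     6,000.00     5,260.2786    10,520.5572      31,561.6715
  3     6,000.00     4,925.3545    14,776.0634      59,104.2538
  4     6,000.00     4,611.7551    18,447.0205      92,235.1026
  5     6,000.00     4,318.1228    21,590.6139     129,543.6835
  6    56,000.00    37,736.4038   226,418.4230   1,584,928.9611
  Σ                 62,469.8923   297,370.6556   1,908,609.6275
P = 62,469.8923.
Convexity = Σ t(t+1)·PV / [P·(1+y)²] = 1,908,609.6275 / (62,469.8923 × 1.140624) = 26.78575.

26.786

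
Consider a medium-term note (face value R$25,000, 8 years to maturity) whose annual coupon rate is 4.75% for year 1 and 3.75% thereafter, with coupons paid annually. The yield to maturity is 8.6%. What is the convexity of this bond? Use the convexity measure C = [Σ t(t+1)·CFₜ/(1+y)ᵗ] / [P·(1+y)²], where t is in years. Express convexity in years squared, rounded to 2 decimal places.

49.10

With y = 0.086:
  t   CF        PV=CF/(1+0.086)^t    t·PV        t(t+1)·PV
  1     1,187.50     1,093.4622     1,093.4622       2,186.9245
  2       937.50       794.8984     1,589.7968       4,769.3904
  3       937.50       731.9506     2,195.8519       8,783.4078
  4       937.50       673.9877     2,695.9508      13,479.7541
  5       937.50       620.6148     3,103.0742      18,618.4449
  6       937.50       571.4685     3,428.8112      24,001.6786
  7       937.50       526.2141     3,683.4989      29,467.9909
  8    25,937.50    13,405.7005   107,245.6039     965,210.4350
  Σ                 18,418.2970   125,036.0500   1,066,518.0262
P = 18,418.2970.
Convexity = Σ t(t+1)·PV / [P·(1+y)²] = 1,066,518.0262 / (18,418.2970 × 1.179396) = 49.09747.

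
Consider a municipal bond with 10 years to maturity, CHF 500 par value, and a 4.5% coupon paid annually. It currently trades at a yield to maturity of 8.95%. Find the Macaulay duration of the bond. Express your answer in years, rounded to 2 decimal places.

Periodic yield y = 0.0895. Discount each cash flow and weight by its year:
  t   CF        PV=CF/(1+0.0895)^t    t·PV
  1        22.50        20.6517        20.6517
  2        22.50        18.9552        37.9104
  3        22.50        17.3981        52.1942
  4        22.50        15.9688        63.8754
  5        22.50        14.6570        73.2852
  6        22.50        13.4530        80.7180
  7        22.50        12.3479        86.4351
  8        22.50        11.3335        90.6681
  9        22.50        10.4025        93.6224
  10      522.50       221.7246     2,217.2464
  Σ                    356.8923     2,816.6068
Price P = Σ PV = 356.8923.
Macaulay duration = Σ(t·PV) / P = 2,816.6068 / 356.8923 = 7.89204 years.

7.89 years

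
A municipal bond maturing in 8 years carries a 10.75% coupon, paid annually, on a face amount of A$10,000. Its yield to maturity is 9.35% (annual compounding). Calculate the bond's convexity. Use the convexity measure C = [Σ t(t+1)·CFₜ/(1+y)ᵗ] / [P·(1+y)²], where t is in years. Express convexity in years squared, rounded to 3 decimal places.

With y = 0.0935:
  t   CF        PV=CF/(1+0.0935)^t    t·PV        t(t+1)·PV
  1     1,075.00       983.0818       983.0818       1,966.1637
  2     1,075.00       899.0232     1,798.0464       5,394.1391
  3     1,075.00       822.1520     2,466.4559       9,865.8236
  4     1,075.00       751.8537     3,007.4146      15,037.0731
  5     1,075.00       687.5662     3,437.8311      20,626.9864
  6     1,075.00       628.7757     3,772.6541      26,408.5788
  7     1,075.00       575.0121     4,025.0844      32,200.6753
  8    11,075.00     5,417.4316    43,339.4527     390,055.0745
  Σ                 10,764.8962    62,830.0211     501,554.5145
P = 10,764.8962.
Convexity = Σ t(t+1)·PV / [P·(1+y)²] = 501,554.5145 / (10,764.8962 × 1.195742) = 38.96464.

38.965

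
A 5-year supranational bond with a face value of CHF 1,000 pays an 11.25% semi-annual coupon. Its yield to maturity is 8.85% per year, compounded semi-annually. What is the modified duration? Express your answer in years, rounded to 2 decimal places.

3.84 years

Periodic yield y = 0.04425. First find Macaulay duration:
  t   CF        PV=CF/(1+0.04425)^t    t·PV
  1        56.25        53.8664        53.8664
  2        56.25        51.5838       103.1677
  3        56.25        49.3980       148.1939
  4        56.25        47.3047       189.2189
  5        56.25        45.3002       226.5010
  6        56.25        43.3806       260.2836
  7        56.25        41.5424       290.7965
  8        56.25        39.7820       318.2560
  9        56.25        38.0962       342.8662
  10    1,056.25       685.0494     6,850.4939
  Σ                  1,095.3037     8,783.6441
P = 1,095.3037; Macaulay duration = 8,783.6441 / 1,095.3037 = 8.01937 half-year periods = 4.00968 years.
Modified duration = D_Mac / (1 + y) = 4.00968 / 1.04425 = 3.83977 years.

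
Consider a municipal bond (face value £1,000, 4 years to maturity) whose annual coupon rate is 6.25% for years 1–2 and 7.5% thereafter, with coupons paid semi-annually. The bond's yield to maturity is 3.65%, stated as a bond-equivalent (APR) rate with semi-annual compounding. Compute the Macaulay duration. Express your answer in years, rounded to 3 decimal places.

3.614 years

Periodic yield y = 0.01825. Discount each cash flow and weight by its period:
  t   CF        PV=CF/(1+0.01825)^t    t·PV
  1        31.25        30.6899        30.6899
  2        31.25        30.1399        60.2797
  3        31.25        29.5997        88.7990
  4        31.25        29.0692       116.2766
  5        37.50        34.2578       171.2889
  6        37.50        33.6438       201.8627
  7        37.50        33.0408       231.2855
  8     1,037.50       897.7445     7,181.9560
  Σ                  1,118.1854     8,082.4383
Price P = Σ PV = 1,118.1854.
Macaulay duration = Σ(t·PV) / P = 8,082.4383 / 1,118.1854 = 7.22817 half-year periods.
In years: 7.22817 / 2 = 3.61409 years.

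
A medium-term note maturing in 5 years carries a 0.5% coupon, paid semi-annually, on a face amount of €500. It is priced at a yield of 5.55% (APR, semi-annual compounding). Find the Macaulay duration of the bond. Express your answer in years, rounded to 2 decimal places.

4.93 years

Periodic yield y = 0.02775. Discount each cash flow and weight by its period:
  t   CF        PV=CF/(1+0.02775)^t    t·PV
  1         1.25         1.2162         1.2162
  2         1.25         1.1834         2.3668
  3         1.25         1.1515         3.4544
  4         1.25         1.1204         4.4815
  5         1.25         1.0901         5.4506
  6         1.25         1.0607         6.3641
  7         1.25         1.0320         7.2243
  8         1.25         1.0042         8.0334
  9         1.25         0.9771         8.7936
  10      501.25       381.2234     3,812.2338
  Σ                    391.0589     3,859.6187
Price P = Σ PV = 391.0589.
Macaulay duration = Σ(t·PV) / P = 3,859.6187 / 391.0589 = 9.86966 half-year periods.
In years: 9.86966 / 2 = 4.93483 years.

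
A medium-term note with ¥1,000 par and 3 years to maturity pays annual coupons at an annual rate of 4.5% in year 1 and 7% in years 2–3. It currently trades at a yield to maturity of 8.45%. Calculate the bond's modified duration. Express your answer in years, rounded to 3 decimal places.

2.626 years

Periodic yield y = 0.0845. First find Macaulay duration:
  t   CF        PV=CF/(1+0.0845)^t    t·PV
  1        45.00        41.4938        41.4938
  2        70.00        59.5167       119.0334
  3     1,070.00       838.8709     2,516.6126
  Σ                    939.8813     2,677.1398
P = 939.8813; Macaulay duration = 2,677.1398 / 939.8813 = 2.84838 years.
Modified duration = D_Mac / (1 + y) = 2.84838 / 1.0845 = 2.62645 years.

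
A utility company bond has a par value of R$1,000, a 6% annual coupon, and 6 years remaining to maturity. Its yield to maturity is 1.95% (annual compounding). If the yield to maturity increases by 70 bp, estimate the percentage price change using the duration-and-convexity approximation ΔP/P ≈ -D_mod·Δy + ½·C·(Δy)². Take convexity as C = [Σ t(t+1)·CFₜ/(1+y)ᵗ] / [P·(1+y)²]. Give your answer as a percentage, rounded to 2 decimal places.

-3.55%

With y = 0.0195:
  t   CF        PV=CF/(1+0.0195)^t    t·PV        t(t+1)·PV
  1        60.00        58.8524        58.8524         117.7048
  2        60.00        57.7267       115.4534         346.3602
  3        60.00        56.6226       169.8677         679.4708
  4        60.00        55.5395       222.1582       1,110.7909
  5        60.00        54.4772       272.3862       1,634.3172
  6     1,060.00       944.0228     5,664.1368      39,648.9577
  Σ                  1,227.2412     6,502.8547      43,537.6017
P = 1,227.2412; D_Mac = 5.29876 yrs; D_mod = 5.19741 yrs; C = 34.13187.
Duration effect: -5.19741 × (+0.007) = -0.036382
Convexity effect: 0.5 × 34.13187 × (0.007)² = +0.0008362
ΔP/P ≈ -0.036382 + 0.0008362 = -0.035546 = -3.5546%.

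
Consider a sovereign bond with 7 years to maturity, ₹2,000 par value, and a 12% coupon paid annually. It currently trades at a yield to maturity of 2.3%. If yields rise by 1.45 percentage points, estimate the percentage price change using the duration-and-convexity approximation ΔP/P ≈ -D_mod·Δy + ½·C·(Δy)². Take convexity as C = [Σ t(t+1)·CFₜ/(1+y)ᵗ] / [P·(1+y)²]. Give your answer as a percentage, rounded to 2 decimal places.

-7.44%

With y = 0.023:
  t   CF        PV=CF/(1+0.023)^t    t·PV        t(t+1)·PV
  1       240.00       234.6041       234.6041         469.2082
  2       240.00       229.3295       458.6591       1,375.9772
  3       240.00       224.1735       672.5206       2,690.0824
  4       240.00       219.1335       876.5339       4,382.6693
  5       240.00       214.2067     1,071.0336       6,426.2013
  6       240.00       209.3907     1,256.3443       8,794.4104
  7     2,240.00     1,910.3748    13,372.6237     106,980.9892
  Σ                  3,241.2129    17,942.3192     131,119.5381
P = 3,241.2129; D_Mac = 5.53568 yrs; D_mod = 5.41122 yrs; C = 38.65526.
Duration effect: -5.41122 × (+0.0145) = -0.078463
Convexity effect: 0.5 × 38.65526 × (0.0145)² = +0.0040636
ΔP/P ≈ -0.078463 + 0.0040636 = -0.074399 = -7.4399%.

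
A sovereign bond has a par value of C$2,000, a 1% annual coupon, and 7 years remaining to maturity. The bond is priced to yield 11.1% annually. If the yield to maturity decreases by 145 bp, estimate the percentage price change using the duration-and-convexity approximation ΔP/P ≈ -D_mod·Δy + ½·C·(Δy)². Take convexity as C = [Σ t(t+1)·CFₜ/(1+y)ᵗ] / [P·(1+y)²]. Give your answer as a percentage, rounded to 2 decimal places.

With y = 0.111:
  t   CF        PV=CF/(1+0.111)^t    t·PV        t(t+1)·PV
  1        20.00        18.0018        18.0018          36.0036
  2        20.00        16.2032        32.4065          97.2194
  3        20.00        14.5844        43.7531         175.0125
  4        20.00        13.1273        52.5090         262.5450
  5        20.00        11.8157        59.0785         354.4712
  6        20.00        10.6352        63.8112         446.6784
  7     2,020.00       966.8363     6,767.8542      54,142.8339
  Σ                  1,051.2039     7,037.4144      55,514.7641
P = 1,051.2039; D_Mac = 6.69462 yrs; D_mod = 6.02576 yrs; C = 42.78519.
Duration effect: -6.02576 × (-0.0145) = +0.087374
Convexity effect: 0.5 × 42.78519 × (-0.0145)² = +0.0044978
ΔP/P ≈ +0.087374 + 0.0044978 = +0.091871 = +9.1871%.

+9.19%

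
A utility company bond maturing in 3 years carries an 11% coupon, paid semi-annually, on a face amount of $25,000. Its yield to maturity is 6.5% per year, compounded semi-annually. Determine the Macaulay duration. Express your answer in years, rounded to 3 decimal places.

Periodic yield y = 0.0325. Discount each cash flow and weight by its period:
  t   CF        PV=CF/(1+0.0325)^t    t·PV
  1     1,375.00     1,331.7191     1,331.7191
  2     1,375.00     1,289.8006     2,579.6012
  3     1,375.00     1,249.2016     3,747.6047
  4     1,375.00     1,209.8804     4,839.5218
  5     1,375.00     1,171.7970     5,858.9852
  6    26,375.00    21,769.6831   130,618.0984
  Σ                 28,022.0818   148,975.5304
Price P = Σ PV = 28,022.0818.
Macaulay duration = Σ(t·PV) / P = 148,975.5304 / 28,022.0818 = 5.31636 half-year periods.
In years: 5.31636 / 2 = 2.65818 years.

2.658 years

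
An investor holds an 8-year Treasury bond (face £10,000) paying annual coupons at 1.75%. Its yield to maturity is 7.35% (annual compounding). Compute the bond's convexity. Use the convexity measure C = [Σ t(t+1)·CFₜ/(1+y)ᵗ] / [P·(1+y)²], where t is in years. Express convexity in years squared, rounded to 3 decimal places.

With y = 0.0735:
  t   CF        PV=CF/(1+0.0735)^t    t·PV        t(t+1)·PV
  1       175.00       163.0182       163.0182         326.0363
  2       175.00       151.8567       303.7134         911.1402
  3       175.00       141.4594       424.3783       1,697.5132
  4       175.00       131.7740       527.0962       2,635.4808
  5       175.00       122.7518       613.7589       3,682.5535
  6       175.00       114.3473       686.0835       4,802.5848
  7       175.00       106.5182       745.6272       5,965.0177
  8    10,175.00     5,769.2323    46,153.8585     415,384.7269
  Σ                  6,700.9579    49,617.5342     435,405.0533
P = 6,700.9579.
Convexity = Σ t(t+1)·PV / [P·(1+y)²] = 435,405.0533 / (6,700.9579 × 1.152402) = 56.38356.

56.384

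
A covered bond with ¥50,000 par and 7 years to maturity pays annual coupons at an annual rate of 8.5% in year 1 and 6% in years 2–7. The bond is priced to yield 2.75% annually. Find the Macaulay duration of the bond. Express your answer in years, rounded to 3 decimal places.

5.927 years

Periodic yield y = 0.0275. Discount each cash flow and weight by its year:
  t   CF        PV=CF/(1+0.0275)^t    t·PV
  1     4,250.00     4,136.2530     4,136.2530
  2     3,000.00     2,841.5650     5,683.1300
  3     3,000.00     2,765.5134     8,296.5401
  4     3,000.00     2,691.4972    10,765.9888
  5     3,000.00     2,619.4620    13,097.3100
  6     3,000.00     2,549.3547    15,296.1284
  7    53,000.00    43,833.1878   306,832.3143
  Σ                 61,436.8331   364,107.6647
Price P = Σ PV = 61,436.8331.
Macaulay duration = Σ(t·PV) / P = 364,107.6647 / 61,436.8331 = 5.92654 years.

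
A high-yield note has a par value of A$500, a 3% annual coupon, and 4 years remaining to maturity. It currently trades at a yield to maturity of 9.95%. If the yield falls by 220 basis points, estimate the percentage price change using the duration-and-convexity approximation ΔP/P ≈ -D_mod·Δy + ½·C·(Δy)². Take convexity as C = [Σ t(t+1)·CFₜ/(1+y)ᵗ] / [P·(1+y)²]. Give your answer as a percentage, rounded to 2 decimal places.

+7.98%

With y = 0.0995:
  t   CF        PV=CF/(1+0.0995)^t    t·PV        t(t+1)·PV
  1        15.00        13.6426        13.6426          27.2851
  2        15.00        12.4080        24.8159          74.4478
  3        15.00        11.2851        33.8553         135.4212
  4       515.00       352.3922     1,409.5688       7,047.8441
  Σ                    389.7278     1,481.8826       7,284.9983
P = 389.7278; D_Mac = 3.80235 yrs; D_mod = 3.45826 yrs; C = 15.46242.
Duration effect: -3.45826 × (-0.022) = +0.076082
Convexity effect: 0.5 × 15.46242 × (-0.022)² = +0.0037419
ΔP/P ≈ +0.076082 + 0.0037419 = +0.079824 = +7.9824%.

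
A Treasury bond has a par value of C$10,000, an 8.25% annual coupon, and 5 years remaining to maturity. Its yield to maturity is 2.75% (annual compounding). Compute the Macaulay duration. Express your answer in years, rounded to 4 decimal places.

Periodic yield y = 0.0275. Discount each cash flow and weight by its year:
  t   CF        PV=CF/(1+0.0275)^t    t·PV
  1       825.00       802.9197       802.9197
  2       825.00       781.4304     1,562.8607
  3       825.00       760.5162     2,281.5485
  4       825.00       740.1617     2,960.6469
  5    10,825.00     9,451.8920    47,259.4602
  Σ                 12,536.9200    54,867.4361
Price P = Σ PV = 12,536.9200.
Macaulay duration = Σ(t·PV) / P = 54,867.4361 / 12,536.9200 = 4.37647 years.

4.3765 years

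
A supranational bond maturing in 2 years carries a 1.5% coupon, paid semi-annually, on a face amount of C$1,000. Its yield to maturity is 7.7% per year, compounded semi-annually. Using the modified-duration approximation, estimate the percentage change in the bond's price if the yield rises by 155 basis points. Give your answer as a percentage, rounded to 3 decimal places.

-2.950%

Periodic yield y = 0.0385. Modified duration first:
  t   CF        PV=CF/(1+0.0385)^t    t·PV
  1         7.50         7.2220         7.2220
  2         7.50         6.9542        13.9084
  3         7.50         6.6964        20.0892
  4     1,007.50       866.2017     3,464.8070
  Σ                    887.0743     3,506.0266
P = 887.0743; D_Mac = 3.95235 half-year periods = 1.97617 yrs; D_mod = 1.97617/(1+0.0385) = 1.90291 yrs.
ΔP/P ≈ -D_mod · Δy = -1.90291 × (+0.0155) = -0.029495 = -2.9495%.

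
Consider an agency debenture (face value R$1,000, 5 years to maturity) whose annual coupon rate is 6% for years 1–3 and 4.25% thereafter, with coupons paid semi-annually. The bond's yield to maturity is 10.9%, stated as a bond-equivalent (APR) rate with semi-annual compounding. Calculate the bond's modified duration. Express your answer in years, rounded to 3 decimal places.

Periodic yield y = 0.0545. First find Macaulay duration:
  t   CF        PV=CF/(1+0.0545)^t    t·PV
  1        30.00        28.4495        28.4495
  2        30.00        26.9791        53.9583
  3        30.00        25.5848        76.7543
  4        30.00        24.2625        97.0499
  5        30.00        23.0085       115.0425
  6        30.00        21.8193       130.9161
  7        21.25        14.6566       102.5961
  8        21.25        13.8991       111.1927
  9        21.25        13.1807       118.6266
  10    1,021.25       600.7119     6,007.1189
  Σ                    792.5520     6,841.7049
P = 792.5520; Macaulay duration = 6,841.7049 / 792.5520 = 8.63250 half-year periods = 4.31625 years.
Modified duration = D_Mac / (1 + y) = 4.31625 / 1.0545 = 4.09317 years.

4.093 years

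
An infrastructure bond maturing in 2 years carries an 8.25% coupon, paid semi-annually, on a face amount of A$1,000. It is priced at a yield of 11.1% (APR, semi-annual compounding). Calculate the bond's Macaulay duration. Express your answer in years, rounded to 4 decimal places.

Periodic yield y = 0.0555. Discount each cash flow and weight by its period:
  t   CF        PV=CF/(1+0.0555)^t    t·PV
  1        41.25        39.0810        39.0810
  2        41.25        37.0261        74.0521
  3        41.25        35.0792       105.2375
  4     1,041.25       838.9229     3,355.6917
  Σ                    950.1092     3,574.0623
Price P = Σ PV = 950.1092.
Macaulay duration = Σ(t·PV) / P = 3,574.0623 / 950.1092 = 3.76174 half-year periods.
In years: 3.76174 / 2 = 1.88087 years.

1.8809 years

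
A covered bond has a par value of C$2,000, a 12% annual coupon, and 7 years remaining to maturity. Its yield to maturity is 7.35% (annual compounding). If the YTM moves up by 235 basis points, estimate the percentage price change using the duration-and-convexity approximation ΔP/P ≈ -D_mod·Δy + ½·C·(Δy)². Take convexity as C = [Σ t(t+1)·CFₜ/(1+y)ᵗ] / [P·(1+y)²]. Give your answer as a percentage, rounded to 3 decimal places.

With y = 0.0735:
  t   CF        PV=CF/(1+0.0735)^t    t·PV        t(t+1)·PV
  1       240.00       223.5678       223.5678         447.1355
  2       240.00       208.2606       416.5212       1,249.5637
  3       240.00       194.0015       582.0045       2,328.0180
  4       240.00       180.7187       722.8747       3,614.3736
  5       240.00       168.3453       841.7265       5,050.3590
  6       240.00       156.8191       940.9146       6,586.4021
  7     2,240.00     1,363.4326     9,544.0283      76,352.2261
  Σ                  2,495.1456    13,271.6376      95,628.0781
P = 2,495.1456; D_Mac = 5.31898 yrs; D_mod = 4.95481 yrs; C = 33.25718.
Duration effect: -4.95481 × (+0.0235) = -0.116438
Convexity effect: 0.5 × 33.25718 × (0.0235)² = +0.0091831
ΔP/P ≈ -0.116438 + 0.0091831 = -0.107255 = -10.7255%.

-10.725%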